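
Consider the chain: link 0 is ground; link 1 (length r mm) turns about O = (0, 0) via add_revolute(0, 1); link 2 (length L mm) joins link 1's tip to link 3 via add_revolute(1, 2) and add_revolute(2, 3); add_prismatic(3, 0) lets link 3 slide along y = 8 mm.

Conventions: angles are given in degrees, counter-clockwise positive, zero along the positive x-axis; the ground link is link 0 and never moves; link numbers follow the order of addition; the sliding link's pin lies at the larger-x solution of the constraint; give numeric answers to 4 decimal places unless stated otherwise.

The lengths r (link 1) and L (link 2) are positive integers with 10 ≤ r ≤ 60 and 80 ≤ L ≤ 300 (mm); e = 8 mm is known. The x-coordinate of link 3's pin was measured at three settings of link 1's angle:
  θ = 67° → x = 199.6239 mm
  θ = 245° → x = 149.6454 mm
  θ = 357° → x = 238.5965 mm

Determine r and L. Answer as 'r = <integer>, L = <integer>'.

constraint per measurement: (x − r cos θ)² + (r sin θ − e)² = L²
subtracting the θ₁ and θ₂ equations cancels the r² and L² terms:
r = (x₁² − x₂²) / (2[(x₁cos θ₁ + e sin θ₁) − (x₂cos θ₂ + e sin θ₂)]) = 56.0000 → r = 56
L² = (x₁ − r cos θ₁)² + (r sin θ₁ − e)² = 33489.0107 → L = 183.0000 → L = 183
check at θ₃=357°: x = 238.5965 (printed 238.5965) ✓

r = 56, L = 183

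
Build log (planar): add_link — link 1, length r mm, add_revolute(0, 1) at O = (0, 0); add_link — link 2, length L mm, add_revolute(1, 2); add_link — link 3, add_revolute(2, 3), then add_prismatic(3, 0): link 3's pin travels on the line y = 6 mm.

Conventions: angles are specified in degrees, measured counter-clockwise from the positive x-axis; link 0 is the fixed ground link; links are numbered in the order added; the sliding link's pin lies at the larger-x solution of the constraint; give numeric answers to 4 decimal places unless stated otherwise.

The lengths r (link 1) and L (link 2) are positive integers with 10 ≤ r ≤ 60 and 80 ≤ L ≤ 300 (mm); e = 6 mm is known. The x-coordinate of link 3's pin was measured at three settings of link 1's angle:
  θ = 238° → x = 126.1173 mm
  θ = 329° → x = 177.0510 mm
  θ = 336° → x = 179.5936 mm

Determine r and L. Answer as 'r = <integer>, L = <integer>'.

constraint per measurement: (x − r cos θ)² + (r sin θ − e)² = L²
subtracting the θ₁ and θ₂ equations cancels the r² and L² terms:
r = (x₁² − x₂²) / (2[(x₁cos θ₁ + e sin θ₁) − (x₂cos θ₂ + e sin θ₂)]) = 35.0000 → r = 35
L² = (x₁ − r cos θ₁)² + (r sin θ₁ − e)² = 22200.9926 → L = 149.0000 → L = 149
check at θ₃=336°: x = 179.5936 (printed 179.5936) ✓

r = 35, L = 149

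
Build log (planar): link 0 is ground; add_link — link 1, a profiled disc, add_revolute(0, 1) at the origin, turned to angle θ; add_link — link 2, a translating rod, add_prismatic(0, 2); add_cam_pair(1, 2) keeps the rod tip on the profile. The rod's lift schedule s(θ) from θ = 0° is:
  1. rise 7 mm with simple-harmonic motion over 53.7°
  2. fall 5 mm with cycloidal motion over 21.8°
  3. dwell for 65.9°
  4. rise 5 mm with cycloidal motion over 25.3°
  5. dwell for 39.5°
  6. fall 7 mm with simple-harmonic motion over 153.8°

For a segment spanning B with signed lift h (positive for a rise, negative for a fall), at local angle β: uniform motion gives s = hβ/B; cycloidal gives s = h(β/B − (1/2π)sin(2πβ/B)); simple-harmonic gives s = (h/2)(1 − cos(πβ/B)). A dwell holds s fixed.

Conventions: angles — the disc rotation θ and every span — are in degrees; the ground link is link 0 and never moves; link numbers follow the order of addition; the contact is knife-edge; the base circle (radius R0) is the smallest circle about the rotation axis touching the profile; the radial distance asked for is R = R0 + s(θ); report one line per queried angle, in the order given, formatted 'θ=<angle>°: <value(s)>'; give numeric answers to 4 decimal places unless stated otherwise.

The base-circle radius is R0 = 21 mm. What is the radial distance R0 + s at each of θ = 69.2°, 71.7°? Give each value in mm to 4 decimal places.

seg 1 [0°–53.7°] simple-harmonic, h=7: full span → s += 7 → s = 7.0000
seg 2 [53.7°–75.5°] cycloidal, h=-5: θ=69.2° here. β=15.5, B=21.8. -5·(0.7110 − sin(2π·0.7110)/(2π)) = -4.3271 → s = 2.6729
seg 2 [53.7°–75.5°] cycloidal, h=-5: θ=71.7° here. β=18, B=21.8. -5·(0.8257 − sin(2π·0.8257)/(2π)) = -4.8359 → s = 2.1641
θ=69.2°: R = R0 + s = 21 + 2.6729 = 23.6729
θ=71.7°: R = R0 + s = 21 + 2.1641 = 23.1641

θ=69.2°: 23.6729
θ=71.7°: 23.1641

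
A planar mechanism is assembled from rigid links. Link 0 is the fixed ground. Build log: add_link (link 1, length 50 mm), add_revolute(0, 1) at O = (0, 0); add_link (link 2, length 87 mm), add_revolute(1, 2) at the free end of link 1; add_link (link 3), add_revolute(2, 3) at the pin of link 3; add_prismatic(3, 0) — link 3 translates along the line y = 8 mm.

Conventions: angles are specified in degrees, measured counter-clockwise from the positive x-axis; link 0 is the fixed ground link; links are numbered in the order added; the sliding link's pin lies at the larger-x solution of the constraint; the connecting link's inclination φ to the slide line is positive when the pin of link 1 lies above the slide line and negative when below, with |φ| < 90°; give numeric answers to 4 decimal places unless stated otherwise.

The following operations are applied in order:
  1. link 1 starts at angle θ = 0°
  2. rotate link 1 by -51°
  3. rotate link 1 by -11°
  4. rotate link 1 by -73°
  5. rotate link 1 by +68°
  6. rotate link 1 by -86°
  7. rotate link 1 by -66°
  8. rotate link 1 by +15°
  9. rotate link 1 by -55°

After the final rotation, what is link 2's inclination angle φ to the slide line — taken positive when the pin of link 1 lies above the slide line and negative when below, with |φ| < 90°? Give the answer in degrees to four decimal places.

geometry: r = 50 mm, L = 87 mm, e = 8 mm; θ starts at 0°
rotate link 1 by -51°: θ ← 0° -51° = -51°
rotate link 1 by -11°: θ ← -51° -11° = -62°
rotate link 1 by -73°: θ ← -62° -73° = -135°
rotate link 1 by +68°: θ ← -135° +68° = -67°
rotate link 1 by -86°: θ ← -67° -86° = -153°
rotate link 1 by -66°: θ ← -153° -66° = -219°
rotate link 1 by +15°: θ ← -219° +15° = -204°
rotate link 1 by -55°: θ ← -204° -55° = -259°
h = r sin θ − e = 49.081359 − 8 = 41.081359
sin φ = h / L = 41.081359 / 87 = 0.47219953
φ = arcsin(0.47219953) = 28.177168°

28.1772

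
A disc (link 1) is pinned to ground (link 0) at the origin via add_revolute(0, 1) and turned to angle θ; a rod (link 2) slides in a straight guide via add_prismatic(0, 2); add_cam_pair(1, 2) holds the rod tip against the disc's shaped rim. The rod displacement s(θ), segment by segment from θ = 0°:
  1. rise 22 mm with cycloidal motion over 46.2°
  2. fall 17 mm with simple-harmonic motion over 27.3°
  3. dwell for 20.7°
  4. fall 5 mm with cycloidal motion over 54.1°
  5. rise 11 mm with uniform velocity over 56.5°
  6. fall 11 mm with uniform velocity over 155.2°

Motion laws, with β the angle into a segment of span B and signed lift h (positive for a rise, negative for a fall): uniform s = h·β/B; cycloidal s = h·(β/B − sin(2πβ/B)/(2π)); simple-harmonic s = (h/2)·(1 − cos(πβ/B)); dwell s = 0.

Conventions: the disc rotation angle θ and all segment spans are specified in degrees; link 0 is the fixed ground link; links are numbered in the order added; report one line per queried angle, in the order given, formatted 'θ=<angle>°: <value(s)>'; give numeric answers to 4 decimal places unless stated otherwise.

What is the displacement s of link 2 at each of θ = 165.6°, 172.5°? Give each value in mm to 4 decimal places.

segment 1 (0° to 46.2°, cycloidal, h = 22) is passed completely: s = 0.0000 + (22) = 22.0000
segment 2 (46.2° to 73.5°, simple-harmonic, h = -17) is passed completely: s = 22.0000 + (-17) = 5.0000
segment 3 (73.5° to 94.2°, dwell): s unchanged at 5.0000
segment 4 (94.2° to 148.3°, cycloidal, h = -5) is passed completely: s = 5.0000 + (-5) = 0.0000
θ = 165.6° falls in segment 5 (148.3° to 204.8°, uniform, h = 11): β = 165.6 − 148.3 = 17.3°, B = 56.5°; Δs = 11·17.3/56.5 = 3.3681; s = 0.0000 + 3.3681 = 3.3681
θ = 172.5° falls in segment 5 (148.3° to 204.8°, uniform, h = 11): β = 172.5 − 148.3 = 24.2°, B = 56.5°; Δs = 11·24.2/56.5 = 4.7115; s = 0.0000 + 4.7115 = 4.7115

θ=165.6°: 3.3681
θ=172.5°: 4.7115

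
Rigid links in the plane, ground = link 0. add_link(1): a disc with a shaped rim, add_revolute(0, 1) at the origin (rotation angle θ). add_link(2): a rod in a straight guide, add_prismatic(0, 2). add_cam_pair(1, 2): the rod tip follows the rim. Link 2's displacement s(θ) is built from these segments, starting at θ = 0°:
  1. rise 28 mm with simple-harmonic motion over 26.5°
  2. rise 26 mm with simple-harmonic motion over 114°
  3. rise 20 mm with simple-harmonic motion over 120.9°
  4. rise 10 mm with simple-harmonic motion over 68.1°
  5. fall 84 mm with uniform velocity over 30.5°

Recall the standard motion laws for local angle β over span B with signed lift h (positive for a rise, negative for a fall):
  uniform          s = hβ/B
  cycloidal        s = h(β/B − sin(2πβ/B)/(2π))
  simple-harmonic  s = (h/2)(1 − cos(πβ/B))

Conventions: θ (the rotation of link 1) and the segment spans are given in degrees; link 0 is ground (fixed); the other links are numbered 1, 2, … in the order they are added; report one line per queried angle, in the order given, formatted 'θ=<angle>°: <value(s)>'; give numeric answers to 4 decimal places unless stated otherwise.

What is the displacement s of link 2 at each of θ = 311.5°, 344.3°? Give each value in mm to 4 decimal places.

segment 1 (0° to 26.5°, simple-harmonic, h = 28) is passed completely: s = 0.0000 + (28) = 28.0000
segment 2 (26.5° to 140.5°, simple-harmonic, h = 26) is passed completely: s = 28.0000 + (26) = 54.0000
segment 3 (140.5° to 261.4°, simple-harmonic, h = 20) is passed completely: s = 54.0000 + (20) = 74.0000
θ = 311.5° falls in segment 4 (261.4° to 329.5°, simple-harmonic, h = 10): β = 311.5 − 261.4 = 50.1°, B = 68.1°; Δs = 10/2·(1 − cos(π·0.7357)) = 8.3730; s = 74.0000 + 8.3730 = 82.3730
segment 4 (261.4° to 329.5°, simple-harmonic, h = 10) is passed completely: s = 74.0000 + (10) = 84.0000
θ = 344.3° falls in segment 5 (329.5° to 360°, uniform, h = -84): β = 344.3 − 329.5 = 14.8°, B = 30.5°; Δs = -84·14.8/30.5 = -40.7607; s = 84.0000 − 40.7607 = 43.2393

θ=311.5°: 82.3730
θ=344.3°: 43.2393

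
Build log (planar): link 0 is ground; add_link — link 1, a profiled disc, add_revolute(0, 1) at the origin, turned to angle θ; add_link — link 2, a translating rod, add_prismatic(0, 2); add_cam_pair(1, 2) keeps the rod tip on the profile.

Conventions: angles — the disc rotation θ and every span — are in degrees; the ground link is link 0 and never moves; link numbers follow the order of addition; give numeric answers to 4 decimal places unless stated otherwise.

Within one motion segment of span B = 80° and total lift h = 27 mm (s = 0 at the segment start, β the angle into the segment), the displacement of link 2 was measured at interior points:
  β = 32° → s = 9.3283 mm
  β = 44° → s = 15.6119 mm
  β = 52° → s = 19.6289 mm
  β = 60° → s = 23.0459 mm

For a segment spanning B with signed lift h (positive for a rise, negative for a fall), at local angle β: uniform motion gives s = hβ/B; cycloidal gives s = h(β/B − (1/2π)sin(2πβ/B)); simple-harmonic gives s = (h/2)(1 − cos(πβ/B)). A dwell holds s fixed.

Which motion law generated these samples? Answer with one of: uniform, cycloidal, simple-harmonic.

candidates at β/B = r: uniform s = h·r (linear in β); cycloidal s = h·(r − sin(2πr)/(2π)); simple-harmonic s = (h/2)(1 − cos(πr))
β=32°: printed 9.3283 | uniform 10.8000, cycloidal 8.2742, simple-harmonic 9.3283
β=44°: printed 15.6119 | uniform 14.8500, cycloidal 16.1779, simple-harmonic 15.6119
β=52°: printed 19.6289 | uniform 17.5500, cycloidal 21.0265, simple-harmonic 19.6289
β=60°: printed 23.0459 | uniform 20.2500, cycloidal 24.5472, simple-harmonic 23.0459
only one law matches every sample → simple-harmonic

simple-harmonic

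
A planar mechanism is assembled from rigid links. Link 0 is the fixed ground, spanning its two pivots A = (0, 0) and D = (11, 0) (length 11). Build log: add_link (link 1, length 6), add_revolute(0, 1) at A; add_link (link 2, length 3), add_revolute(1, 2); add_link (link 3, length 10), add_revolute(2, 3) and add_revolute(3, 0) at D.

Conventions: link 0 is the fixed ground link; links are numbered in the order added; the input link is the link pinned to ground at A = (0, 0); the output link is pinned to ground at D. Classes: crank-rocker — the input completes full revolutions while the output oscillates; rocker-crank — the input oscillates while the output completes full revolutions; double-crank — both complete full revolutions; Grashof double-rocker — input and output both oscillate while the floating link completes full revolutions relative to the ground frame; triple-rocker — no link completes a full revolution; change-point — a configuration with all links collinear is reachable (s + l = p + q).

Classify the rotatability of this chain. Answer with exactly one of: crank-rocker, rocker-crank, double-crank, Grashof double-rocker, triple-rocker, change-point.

lengths: ground=11, input=6, coupler=3, output=10
sorted: s=3 (shortest), l=11 (longest), p+q=16
s + l = 14 vs p + q = 16
s + l < p + q (Grashof) with shortest = coupler link → Grashof double-rocker

Grashof double-rocker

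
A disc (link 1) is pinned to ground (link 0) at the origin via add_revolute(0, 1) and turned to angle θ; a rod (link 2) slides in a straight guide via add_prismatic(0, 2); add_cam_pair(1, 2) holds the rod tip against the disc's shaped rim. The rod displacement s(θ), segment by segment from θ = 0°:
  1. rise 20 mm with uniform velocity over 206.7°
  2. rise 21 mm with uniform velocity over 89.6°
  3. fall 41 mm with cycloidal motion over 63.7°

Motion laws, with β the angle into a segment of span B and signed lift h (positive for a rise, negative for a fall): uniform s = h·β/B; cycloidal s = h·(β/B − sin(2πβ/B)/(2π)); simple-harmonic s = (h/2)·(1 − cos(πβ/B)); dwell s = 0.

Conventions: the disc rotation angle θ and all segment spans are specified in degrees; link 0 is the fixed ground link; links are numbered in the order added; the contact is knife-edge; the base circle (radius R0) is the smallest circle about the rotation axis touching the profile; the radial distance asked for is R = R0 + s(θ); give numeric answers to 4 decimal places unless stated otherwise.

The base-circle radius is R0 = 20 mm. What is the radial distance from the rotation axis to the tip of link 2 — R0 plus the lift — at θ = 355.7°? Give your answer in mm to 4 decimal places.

segment 1 (0° to 206.7°, uniform, h = 20) is passed completely: s = 0.0000 + (20) = 20.0000
segment 2 (206.7° to 296.3°, uniform, h = 21) is passed completely: s = 20.0000 + (21) = 41.0000
θ = 355.7° falls in segment 3 (296.3° to 360°, cycloidal, h = -41): β = 355.7 − 296.3 = 59.4°, B = 63.7°; Δs = -41·(0.9325 − sin(2π·0.9325)/(2π)) = -40.9178; s = 41.0000 − 40.9178 = 0.0822
R = R0 + s = 20 + 0.0822 = 20.0822

20.0822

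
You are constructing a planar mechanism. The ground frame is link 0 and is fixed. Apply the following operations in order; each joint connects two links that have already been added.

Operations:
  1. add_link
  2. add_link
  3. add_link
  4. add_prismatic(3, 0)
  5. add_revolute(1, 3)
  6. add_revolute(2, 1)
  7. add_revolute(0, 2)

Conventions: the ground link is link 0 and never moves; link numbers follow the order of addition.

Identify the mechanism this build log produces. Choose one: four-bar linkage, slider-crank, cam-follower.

links: 4 (incl. ground); joints: 3 revolute, 1 prismatic, 0 higher (cam) pair, forming one closed loop
4 links, 3 revolutes + 1 prismatic in one loop → slider-crank

slider-crank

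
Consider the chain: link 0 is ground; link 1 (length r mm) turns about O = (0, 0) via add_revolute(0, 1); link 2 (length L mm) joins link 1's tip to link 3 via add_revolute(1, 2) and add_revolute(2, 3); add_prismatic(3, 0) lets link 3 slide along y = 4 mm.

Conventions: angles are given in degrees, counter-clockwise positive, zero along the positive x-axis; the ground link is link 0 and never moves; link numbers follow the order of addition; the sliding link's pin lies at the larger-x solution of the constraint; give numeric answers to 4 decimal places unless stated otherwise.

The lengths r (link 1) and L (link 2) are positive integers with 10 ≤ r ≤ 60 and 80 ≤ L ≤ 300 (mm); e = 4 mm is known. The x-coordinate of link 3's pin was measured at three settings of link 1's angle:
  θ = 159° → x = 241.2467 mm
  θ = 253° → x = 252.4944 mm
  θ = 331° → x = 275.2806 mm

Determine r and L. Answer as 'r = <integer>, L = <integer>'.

constraint per measurement: (x − r cos θ)² + (r sin θ − e)² = L²
subtracting the θ₁ and θ₂ equations cancels the r² and L² terms:
r = (x₁² − x₂²) / (2[(x₁cos θ₁ + e sin θ₁) − (x₂cos θ₂ + e sin θ₂)]) = 19.0002 → r = 19
L² = (x₁ − r cos θ₁)² + (r sin θ₁ − e)² = 67080.9798 → L = 259.0000 → L = 259
check at θ₃=331°: x = 275.2806 (printed 275.2806) ✓

r = 19, L = 259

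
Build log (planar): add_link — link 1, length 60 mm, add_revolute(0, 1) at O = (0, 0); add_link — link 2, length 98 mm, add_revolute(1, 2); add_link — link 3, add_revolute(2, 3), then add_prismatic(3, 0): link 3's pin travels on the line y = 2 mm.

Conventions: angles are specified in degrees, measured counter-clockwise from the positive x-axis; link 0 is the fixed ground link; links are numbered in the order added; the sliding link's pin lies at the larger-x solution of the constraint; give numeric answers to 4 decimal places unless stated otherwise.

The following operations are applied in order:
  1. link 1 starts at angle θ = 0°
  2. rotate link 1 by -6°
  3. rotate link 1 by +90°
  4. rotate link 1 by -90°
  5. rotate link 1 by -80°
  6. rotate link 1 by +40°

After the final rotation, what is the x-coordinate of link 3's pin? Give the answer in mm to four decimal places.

geometry: r = 60 mm, L = 98 mm, e = 2 mm; θ starts at 0°
rotate link 1 by -6°: θ ← 0° -6° = -6°
rotate link 1 by +90°: θ ← -6° +90° = 84°
rotate link 1 by -90°: θ ← 84° -90° = -6°
rotate link 1 by -80°: θ ← -6° -80° = -86°
rotate link 1 by +40°: θ ← -86° +40° = -46°
crank pin P = (r cos θ, r sin θ) = (41.679502, -43.160388)
h = r sin θ − e = -43.160388 − 2 = -45.160388
x = r cos θ + √(L² − h²) = 41.679502 + 86.974360 = 128.653863

128.6539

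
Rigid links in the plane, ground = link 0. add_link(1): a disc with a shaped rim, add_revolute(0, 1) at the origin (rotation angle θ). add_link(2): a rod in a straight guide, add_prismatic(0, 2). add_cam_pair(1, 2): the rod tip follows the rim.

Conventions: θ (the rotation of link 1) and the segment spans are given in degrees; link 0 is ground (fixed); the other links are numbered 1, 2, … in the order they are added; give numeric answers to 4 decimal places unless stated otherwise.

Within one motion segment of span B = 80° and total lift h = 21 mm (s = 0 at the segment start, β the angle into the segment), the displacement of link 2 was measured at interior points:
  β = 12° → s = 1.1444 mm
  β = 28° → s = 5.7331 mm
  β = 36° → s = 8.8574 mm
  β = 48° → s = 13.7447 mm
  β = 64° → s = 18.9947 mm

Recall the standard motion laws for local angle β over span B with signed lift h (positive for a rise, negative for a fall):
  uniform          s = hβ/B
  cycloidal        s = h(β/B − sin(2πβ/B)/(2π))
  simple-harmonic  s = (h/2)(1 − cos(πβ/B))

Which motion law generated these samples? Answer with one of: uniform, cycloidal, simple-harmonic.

candidates at β/B = r: uniform s = h·r (linear in β); cycloidal s = h·(r − sin(2πr)/(2π)); simple-harmonic s = (h/2)(1 − cos(πr))
β=12°: printed 1.1444 | uniform 3.1500, cycloidal 0.4461, simple-harmonic 1.1444
β=28°: printed 5.7331 | uniform 7.3500, cycloidal 4.6461, simple-harmonic 5.7331
β=36°: printed 8.8574 | uniform 9.4500, cycloidal 8.4172, simple-harmonic 8.8574
β=48°: printed 13.7447 | uniform 12.6000, cycloidal 14.5645, simple-harmonic 13.7447
β=64°: printed 18.9947 | uniform 16.8000, cycloidal 19.9787, simple-harmonic 18.9947
only one law matches every sample → simple-harmonic

simple-harmonic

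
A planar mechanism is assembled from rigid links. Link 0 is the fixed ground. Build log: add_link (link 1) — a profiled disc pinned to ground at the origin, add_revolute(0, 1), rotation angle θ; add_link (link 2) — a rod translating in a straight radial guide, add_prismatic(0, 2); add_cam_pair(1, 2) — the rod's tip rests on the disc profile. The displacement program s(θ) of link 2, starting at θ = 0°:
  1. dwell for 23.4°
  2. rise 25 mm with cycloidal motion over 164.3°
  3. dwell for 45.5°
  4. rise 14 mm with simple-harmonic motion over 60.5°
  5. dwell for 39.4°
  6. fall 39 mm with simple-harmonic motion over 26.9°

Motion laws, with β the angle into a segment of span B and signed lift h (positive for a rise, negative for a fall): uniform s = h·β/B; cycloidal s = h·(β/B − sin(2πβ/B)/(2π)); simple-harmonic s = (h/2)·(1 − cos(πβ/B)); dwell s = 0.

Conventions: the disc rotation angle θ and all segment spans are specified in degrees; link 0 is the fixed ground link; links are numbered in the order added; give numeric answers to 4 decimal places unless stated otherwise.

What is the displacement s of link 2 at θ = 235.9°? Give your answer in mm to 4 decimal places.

seg 1 [0°–23.4°] dwell: s stays 0.0000
seg 2 [23.4°–187.7°] cycloidal, h=25: full span → s += 25 → s = 25.0000
seg 3 [187.7°–233.2°] dwell: s stays 25.0000
seg 4 [233.2°–293.7°] simple-harmonic, h=14: θ=235.9° here. β=2.7, B=60.5. 14/2·(1 − cos(π·0.0446)) = 0.0687 → s = 25.0687

25.0687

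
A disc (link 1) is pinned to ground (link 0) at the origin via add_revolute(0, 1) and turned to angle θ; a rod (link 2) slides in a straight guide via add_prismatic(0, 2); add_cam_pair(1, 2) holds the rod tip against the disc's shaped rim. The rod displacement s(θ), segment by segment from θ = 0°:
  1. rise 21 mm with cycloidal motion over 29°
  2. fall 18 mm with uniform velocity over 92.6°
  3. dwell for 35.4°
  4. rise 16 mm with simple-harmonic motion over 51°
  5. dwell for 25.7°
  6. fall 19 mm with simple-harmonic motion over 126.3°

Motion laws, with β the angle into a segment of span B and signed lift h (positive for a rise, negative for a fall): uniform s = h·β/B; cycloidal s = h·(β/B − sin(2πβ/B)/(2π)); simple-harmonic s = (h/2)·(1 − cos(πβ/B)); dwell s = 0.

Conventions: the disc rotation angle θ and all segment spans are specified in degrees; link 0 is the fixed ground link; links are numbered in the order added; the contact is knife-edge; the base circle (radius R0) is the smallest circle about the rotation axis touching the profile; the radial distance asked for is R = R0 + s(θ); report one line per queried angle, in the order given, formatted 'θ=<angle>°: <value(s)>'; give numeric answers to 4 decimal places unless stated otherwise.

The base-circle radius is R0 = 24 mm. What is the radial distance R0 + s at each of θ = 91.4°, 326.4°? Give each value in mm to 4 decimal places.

segment 1 (0° to 29°, cycloidal, h = 21) is passed completely: s = 0.0000 + (21) = 21.0000
θ = 91.4° falls in segment 2 (29° to 121.6°, uniform, h = -18): β = 91.4 − 29 = 62.4°, B = 92.6°; Δs = -18·62.4/92.6 = -12.1296; s = 21.0000 − 12.1296 = 8.8704
segment 2 (29° to 121.6°, uniform, h = -18) is passed completely: s = 21.0000 + (-18) = 3.0000
segment 3 (121.6° to 157°, dwell): s unchanged at 3.0000
segment 4 (157° to 208°, simple-harmonic, h = 16) is passed completely: s = 3.0000 + (16) = 19.0000
segment 5 (208° to 233.7°, dwell): s unchanged at 19.0000
θ = 326.4° falls in segment 6 (233.7° to 360°, simple-harmonic, h = -19): β = 326.4 − 233.7 = 92.7°, B = 126.3°; Δs = -19/2·(1 − cos(π·0.7340)) = -15.8708; s = 19.0000 − 15.8708 = 3.1292
θ=91.4°: R = R0 + s = 24 + 8.8704 = 32.8704
θ=326.4°: R = R0 + s = 24 + 3.1292 = 27.1292

θ=91.4°: 32.8704
θ=326.4°: 27.1292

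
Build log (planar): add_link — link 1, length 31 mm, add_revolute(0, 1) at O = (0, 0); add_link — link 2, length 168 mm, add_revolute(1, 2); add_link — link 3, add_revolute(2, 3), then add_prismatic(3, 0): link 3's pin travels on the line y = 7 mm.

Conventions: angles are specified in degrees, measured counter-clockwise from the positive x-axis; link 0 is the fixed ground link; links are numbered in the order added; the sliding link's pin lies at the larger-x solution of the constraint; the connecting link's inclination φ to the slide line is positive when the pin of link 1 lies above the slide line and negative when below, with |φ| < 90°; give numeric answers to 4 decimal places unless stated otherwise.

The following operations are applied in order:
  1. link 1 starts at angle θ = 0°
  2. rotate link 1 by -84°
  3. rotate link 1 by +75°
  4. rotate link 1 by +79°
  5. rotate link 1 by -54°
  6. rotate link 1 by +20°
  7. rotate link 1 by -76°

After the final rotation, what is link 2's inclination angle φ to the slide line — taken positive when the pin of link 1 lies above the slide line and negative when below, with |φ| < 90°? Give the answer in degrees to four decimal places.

geometry: r = 31 mm, L = 168 mm, e = 7 mm; θ starts at 0°
rotate link 1 by -84°: θ ← 0° -84° = -84°
rotate link 1 by +75°: θ ← -84° +75° = -9°
rotate link 1 by +79°: θ ← -9° +79° = 70°
rotate link 1 by -54°: θ ← 70° -54° = 16°
rotate link 1 by +20°: θ ← 16° +20° = 36°
rotate link 1 by -76°: θ ← 36° -76° = -40°
h = r sin θ − e = -19.926416 − 7 = -26.926416
sin φ = h / L = -26.926416 / 168 = -0.16027629
φ = arcsin(-0.16027629) = -9.222933°

-9.2229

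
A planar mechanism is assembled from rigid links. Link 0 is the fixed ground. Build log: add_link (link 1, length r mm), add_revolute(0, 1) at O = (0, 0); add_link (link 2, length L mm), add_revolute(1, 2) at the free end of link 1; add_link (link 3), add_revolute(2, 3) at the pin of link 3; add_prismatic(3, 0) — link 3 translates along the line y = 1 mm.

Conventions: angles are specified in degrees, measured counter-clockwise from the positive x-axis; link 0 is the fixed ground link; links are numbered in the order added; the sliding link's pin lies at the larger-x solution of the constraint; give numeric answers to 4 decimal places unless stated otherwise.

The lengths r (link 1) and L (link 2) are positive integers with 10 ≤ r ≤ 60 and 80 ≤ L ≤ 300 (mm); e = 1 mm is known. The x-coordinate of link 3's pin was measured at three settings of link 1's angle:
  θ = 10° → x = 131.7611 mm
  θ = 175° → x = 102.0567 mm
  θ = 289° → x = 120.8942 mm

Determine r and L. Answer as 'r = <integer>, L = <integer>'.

constraint per measurement: (x − r cos θ)² + (r sin θ − e)² = L²
subtracting the θ₁ and θ₂ equations cancels the r² and L² terms:
r = (x₁² − x₂²) / (2[(x₁cos θ₁ + e sin θ₁) − (x₂cos θ₂ + e sin θ₂)]) = 15.0000 → r = 15
L² = (x₁ − r cos θ₁)² + (r sin θ₁ − e)² = 13688.9974 → L = 117.0000 → L = 117
check at θ₃=289°: x = 120.8942 (printed 120.8942) ✓

r = 15, L = 117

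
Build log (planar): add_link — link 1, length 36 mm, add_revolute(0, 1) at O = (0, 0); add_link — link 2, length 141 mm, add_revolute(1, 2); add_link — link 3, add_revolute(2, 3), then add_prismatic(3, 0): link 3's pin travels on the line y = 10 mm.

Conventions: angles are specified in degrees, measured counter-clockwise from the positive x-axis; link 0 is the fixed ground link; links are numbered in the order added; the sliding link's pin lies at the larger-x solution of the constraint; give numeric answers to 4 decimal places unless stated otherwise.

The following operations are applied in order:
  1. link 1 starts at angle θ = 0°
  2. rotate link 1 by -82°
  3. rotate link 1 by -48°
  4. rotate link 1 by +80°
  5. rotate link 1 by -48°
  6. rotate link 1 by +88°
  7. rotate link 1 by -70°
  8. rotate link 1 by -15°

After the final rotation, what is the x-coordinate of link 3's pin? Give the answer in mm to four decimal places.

geometry: r = 36 mm, L = 141 mm, e = 10 mm; θ starts at 0°
rotate link 1 by -82°: θ ← 0° -82° = -82°
rotate link 1 by -48°: θ ← -82° -48° = -130°
rotate link 1 by +80°: θ ← -130° +80° = -50°
rotate link 1 by -48°: θ ← -50° -48° = -98°
rotate link 1 by +88°: θ ← -98° +88° = -10°
rotate link 1 by -70°: θ ← -10° -70° = -80°
rotate link 1 by -15°: θ ← -80° -15° = -95°
crank pin P = (r cos θ, r sin θ) = (-3.137607, -35.863009)
h = r sin θ − e = -35.863009 − 10 = -45.863009
x = r cos θ + √(L² − h²) = -3.137607 + 133.332608 = 130.195001

130.1950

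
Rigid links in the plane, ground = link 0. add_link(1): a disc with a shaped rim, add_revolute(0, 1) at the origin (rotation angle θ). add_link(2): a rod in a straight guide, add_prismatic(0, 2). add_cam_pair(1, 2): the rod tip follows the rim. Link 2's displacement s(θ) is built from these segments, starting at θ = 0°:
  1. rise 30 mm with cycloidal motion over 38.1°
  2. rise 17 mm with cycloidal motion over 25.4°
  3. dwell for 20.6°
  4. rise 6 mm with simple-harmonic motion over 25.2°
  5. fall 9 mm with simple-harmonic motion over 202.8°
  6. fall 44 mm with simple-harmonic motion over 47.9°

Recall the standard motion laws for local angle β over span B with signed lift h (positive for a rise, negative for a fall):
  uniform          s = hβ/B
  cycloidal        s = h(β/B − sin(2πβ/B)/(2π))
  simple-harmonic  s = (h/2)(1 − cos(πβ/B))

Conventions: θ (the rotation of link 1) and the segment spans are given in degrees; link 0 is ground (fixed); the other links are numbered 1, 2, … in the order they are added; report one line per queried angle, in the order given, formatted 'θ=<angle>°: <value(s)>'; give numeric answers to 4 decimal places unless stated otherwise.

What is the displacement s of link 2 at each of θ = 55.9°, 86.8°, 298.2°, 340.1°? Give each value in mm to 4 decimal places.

segment 1 (0° to 38.1°, cycloidal, h = 30) is passed completely: s = 0.0000 + (30) = 30.0000
θ = 55.9° falls in segment 2 (38.1° to 63.5°, cycloidal, h = 17): β = 55.9 − 38.1 = 17.8°, B = 25.4°; Δs = 17·(0.7008 − sin(2π·0.7008)/(2π)) = 14.4907; s = 30.0000 + 14.4907 = 44.4907
segment 2 (38.1° to 63.5°, cycloidal, h = 17) is passed completely: s = 30.0000 + (17) = 47.0000
segment 3 (63.5° to 84.1°, dwell): s unchanged at 47.0000
θ = 86.8° falls in segment 4 (84.1° to 109.3°, simple-harmonic, h = 6): β = 86.8 − 84.1 = 2.7°, B = 25.2°; Δs = 6/2·(1 − cos(π·0.1071)) = 0.1684; s = 47.0000 + 0.1684 = 47.1684
segment 4 (84.1° to 109.3°, simple-harmonic, h = 6) is passed completely: s = 47.0000 + (6) = 53.0000
θ = 298.2° falls in segment 5 (109.3° to 312.1°, simple-harmonic, h = -9): β = 298.2 − 109.3 = 188.9°, B = 202.8°; Δs = -9/2·(1 − cos(π·0.9315)) = -8.8961; s = 53.0000 − 8.8961 = 44.1039
segment 5 (109.3° to 312.1°, simple-harmonic, h = -9) is passed completely: s = 53.0000 + (-9) = 44.0000
θ = 340.1° falls in segment 6 (312.1° to 360°, simple-harmonic, h = -44): β = 340.1 − 312.1 = 28°, B = 47.9°; Δs = -44/2·(1 − cos(π·0.5846)) = -27.7753; s = 44.0000 − 27.7753 = 16.2247

θ=55.9°: 44.4907
θ=86.8°: 47.1684
θ=298.2°: 44.1039
θ=340.1°: 16.2247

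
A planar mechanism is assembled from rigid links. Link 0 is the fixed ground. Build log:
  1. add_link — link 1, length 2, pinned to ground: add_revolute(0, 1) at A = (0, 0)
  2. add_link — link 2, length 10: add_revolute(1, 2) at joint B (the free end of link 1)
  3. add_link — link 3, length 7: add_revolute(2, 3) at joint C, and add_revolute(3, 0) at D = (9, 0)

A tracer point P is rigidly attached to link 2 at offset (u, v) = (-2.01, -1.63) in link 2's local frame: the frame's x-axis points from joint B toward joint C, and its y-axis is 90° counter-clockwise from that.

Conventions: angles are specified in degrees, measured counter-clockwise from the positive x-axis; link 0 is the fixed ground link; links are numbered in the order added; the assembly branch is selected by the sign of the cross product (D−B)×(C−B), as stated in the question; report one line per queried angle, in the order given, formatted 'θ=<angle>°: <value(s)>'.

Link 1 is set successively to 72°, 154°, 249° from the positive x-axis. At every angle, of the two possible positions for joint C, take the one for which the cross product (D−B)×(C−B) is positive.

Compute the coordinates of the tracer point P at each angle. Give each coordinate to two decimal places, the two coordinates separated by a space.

A=(0,0), D=(9.00,0)
θ=72°: B = A + 2.00·(cos72°, sin72°) = (0.6180, 1.9021)
θ=72°: |BD| = 8.5951
θ=72°: circle(B,10.00) ∩ circle(D,7.00): a=7.2644, h=6.8723
θ=72°:   candidates: C₊=(9.2231,6.9964) cross=59.068; C₋=(6.1814,-6.4075) cross=-59.068
θ=72°:   branch + wants cross > 0 → take C=(9.2231,6.9964) (cross=59.068)
θ=72°: ex = (C−B)/|BC| = (0.8605,0.5094); ey = (-0.5094,0.8605)
θ=72°: P = B + -2.01·ex + -1.63·ey = (-0.2812,-0.5245)
θ=154°: B = A + 2.00·(cos154°, sin154°) = (-1.7976, 0.8767)
θ=154°: |BD| = 10.8331
θ=154°: circle(B,10.00) ∩ circle(D,7.00): a=7.7705, h=6.2944
θ=154°:   candidates: C₊=(6.4568,6.5217) cross=68.189; C₋=(5.4380,-6.0259) cross=-68.189
θ=154°:   branch + wants cross > 0 → take C=(6.4568,6.5217) (cross=68.189)
θ=154°: ex = (C−B)/|BC| = (0.8254,0.5645); ey = (-0.5645,0.8254)
θ=154°: P = B + -2.01·ex + -1.63·ey = (-2.5366,-1.6034)
θ=249°: B = A + 2.00·(cos249°, sin249°) = (-0.7167, -1.8672)
θ=249°: |BD| = 9.8945
θ=249°: circle(B,10.00) ∩ circle(D,7.00): a=7.5244, h=6.5866
θ=249°:   candidates: C₊=(5.4296,6.0210) cross=65.171; C₋=(7.9154,-6.9155) cross=-65.171
θ=249°:   branch + wants cross > 0 → take C=(5.4296,6.0210) (cross=65.171)
θ=249°: ex = (C−B)/|BC| = (0.6146,0.7888); ey = (-0.7888,0.6146)
θ=249°: P = B + -2.01·ex + -1.63·ey = (-0.6664,-4.4545)

θ=72°: -0.28 -0.52
θ=154°: -2.54 -1.60
θ=249°: -0.67 -4.45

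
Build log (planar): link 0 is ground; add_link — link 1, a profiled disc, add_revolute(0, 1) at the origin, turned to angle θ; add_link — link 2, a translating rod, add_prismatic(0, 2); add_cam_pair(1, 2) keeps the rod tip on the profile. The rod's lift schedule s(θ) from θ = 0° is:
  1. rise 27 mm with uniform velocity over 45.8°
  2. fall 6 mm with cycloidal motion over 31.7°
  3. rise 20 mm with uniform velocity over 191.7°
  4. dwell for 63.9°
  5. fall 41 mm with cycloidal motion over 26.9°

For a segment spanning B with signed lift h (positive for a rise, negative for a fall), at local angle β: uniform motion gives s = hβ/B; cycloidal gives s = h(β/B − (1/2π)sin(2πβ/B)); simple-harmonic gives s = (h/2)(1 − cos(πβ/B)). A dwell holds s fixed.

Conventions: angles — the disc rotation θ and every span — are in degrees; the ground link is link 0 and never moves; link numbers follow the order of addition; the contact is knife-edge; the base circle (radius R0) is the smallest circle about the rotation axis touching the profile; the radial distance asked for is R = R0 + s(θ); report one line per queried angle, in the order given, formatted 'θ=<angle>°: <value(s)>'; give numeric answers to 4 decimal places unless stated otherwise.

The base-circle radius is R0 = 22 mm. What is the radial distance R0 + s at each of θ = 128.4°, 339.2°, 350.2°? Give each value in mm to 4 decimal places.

seg 1 [0°–45.8°] uniform, h=27: full span → s += 27 → s = 27.0000
seg 2 [45.8°–77.5°] cycloidal, h=-6: full span → s += -6 → s = 21.0000
seg 3 [77.5°–269.2°] uniform, h=20: θ=128.4° here. β=50.9, B=191.7. 20·50.9/191.7 = 5.3104 → s = 26.3104
seg 3 [77.5°–269.2°] uniform, h=20: full span → s += 20 → s = 41.0000
seg 4 [269.2°–333.1°] dwell: s stays 41.0000
seg 5 [333.1°–360°] cycloidal, h=-41: θ=339.2° here. β=6.1, B=26.9. -41·(0.2268 − sin(2π·0.2268)/(2π)) = -2.8415 → s = 38.1585
seg 5 [333.1°–360°] cycloidal, h=-41: θ=350.2° here. β=17.1, B=26.9. -41·(0.6357 − sin(2π·0.6357)/(2π)) = -30.9765 → s = 10.0235
θ=128.4°: R = R0 + s = 22 + 26.3104 = 48.3104
θ=339.2°: R = R0 + s = 22 + 38.1585 = 60.1585
θ=350.2°: R = R0 + s = 22 + 10.0235 = 32.0235

θ=128.4°: 48.3104
θ=339.2°: 60.1585
θ=350.2°: 32.0235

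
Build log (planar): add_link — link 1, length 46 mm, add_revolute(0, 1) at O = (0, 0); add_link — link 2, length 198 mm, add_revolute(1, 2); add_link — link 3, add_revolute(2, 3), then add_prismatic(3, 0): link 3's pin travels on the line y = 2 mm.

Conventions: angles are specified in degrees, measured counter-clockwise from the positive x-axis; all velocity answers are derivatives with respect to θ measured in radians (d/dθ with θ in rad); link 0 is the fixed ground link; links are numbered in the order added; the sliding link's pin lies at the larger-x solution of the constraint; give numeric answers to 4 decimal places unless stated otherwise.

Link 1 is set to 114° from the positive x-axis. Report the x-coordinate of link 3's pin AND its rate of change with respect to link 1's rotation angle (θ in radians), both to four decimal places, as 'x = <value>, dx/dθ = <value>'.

geometry: r = 46 mm, L = 198 mm, e = 2 mm
crank pin P = (r cos θ, r sin θ) = (-18.709886, 42.023091)
h = r sin θ − e = 42.023091 − 2 = 40.023091
x = r cos θ + √(L² − h²) = -18.709886 + 193.912744 = 175.202858
dx/dθ = −r sin θ − h·r cos θ/√(L² − h²) (θ in radians; h = 40.023091) = -38.161419

x = 175.2029, dx/dθ = -38.1614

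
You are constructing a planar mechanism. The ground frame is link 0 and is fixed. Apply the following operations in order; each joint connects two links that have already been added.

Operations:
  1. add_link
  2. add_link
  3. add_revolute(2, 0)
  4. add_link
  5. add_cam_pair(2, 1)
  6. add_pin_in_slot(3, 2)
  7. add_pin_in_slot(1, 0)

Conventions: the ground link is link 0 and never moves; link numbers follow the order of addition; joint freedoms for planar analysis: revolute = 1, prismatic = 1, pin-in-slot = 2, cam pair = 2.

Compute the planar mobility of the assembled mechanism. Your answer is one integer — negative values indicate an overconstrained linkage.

L=1 J1=0 J2=0
add link → L=2 J1=0 J2=0
add link → L=3 J1=0 J2=0
R@2,0 dof=1 J1 → L=3 J1=1 J2=0
add link → L=4 J1=1 J2=0
C@2,1 dof=2 J2 → L=4 J1=1 J2=1
PS@3,2 dof=2 J2 → L=4 J1=1 J2=2
PS@1,0 dof=2 J2 → L=4 J1=1 J2=3
M=3(L−1)−2J1−J2=3·3−2·1−3=4

M = 4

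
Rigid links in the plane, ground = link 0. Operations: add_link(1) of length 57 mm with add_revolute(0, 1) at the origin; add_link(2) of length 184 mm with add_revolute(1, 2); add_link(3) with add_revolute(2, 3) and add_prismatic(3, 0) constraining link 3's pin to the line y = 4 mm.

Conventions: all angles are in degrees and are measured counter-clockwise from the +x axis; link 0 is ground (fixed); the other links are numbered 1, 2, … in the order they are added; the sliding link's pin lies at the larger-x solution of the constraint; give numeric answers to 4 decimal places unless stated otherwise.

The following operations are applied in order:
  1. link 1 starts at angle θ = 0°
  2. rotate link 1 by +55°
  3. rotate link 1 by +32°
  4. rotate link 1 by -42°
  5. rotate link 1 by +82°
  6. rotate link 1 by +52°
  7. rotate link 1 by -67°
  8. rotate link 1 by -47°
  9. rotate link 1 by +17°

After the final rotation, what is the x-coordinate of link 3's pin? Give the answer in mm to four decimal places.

geometry: r = 57 mm, L = 184 mm, e = 4 mm; θ starts at 0°
rotate link 1 by +55°: θ ← 0° +55° = 55°
rotate link 1 by +32°: θ ← 55° +32° = 87°
rotate link 1 by -42°: θ ← 87° -42° = 45°
rotate link 1 by +82°: θ ← 45° +82° = 127°
rotate link 1 by +52°: θ ← 127° +52° = 179°
rotate link 1 by -67°: θ ← 179° -67° = 112°
rotate link 1 by -47°: θ ← 112° -47° = 65°
rotate link 1 by +17°: θ ← 65° +17° = 82°
crank pin P = (r cos θ, r sin θ) = (7.932867, 56.445280)
h = r sin θ − e = 56.445280 − 4 = 52.445280
x = r cos θ + √(L² − h²) = 7.932867 + 176.367493 = 184.300360

184.3004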